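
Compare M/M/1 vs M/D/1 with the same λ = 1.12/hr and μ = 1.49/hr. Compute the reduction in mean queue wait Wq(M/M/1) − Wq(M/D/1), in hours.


ρ = 1.12/1.49 = 0.7517
Wq(M/M/1) = ρ/(μ−λ) = 0.7517/0.3700 = 2.03156 hr
Wq(M/D/1) = ρ/(2(μ−λ)) = 1.01578 hr
Savings = 2.03156 − 1.01578 = 1.01578 hr

Final: 1.01578 hr


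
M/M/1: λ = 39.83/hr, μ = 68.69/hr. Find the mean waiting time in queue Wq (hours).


ρ = 39.83/68.69 = 0.5799
Wq = ρ/(μ−λ) = 0.5799/(68.69 − 39.83) = 0.5799/28.86 = 0.02009 hr

Final: 0.02009 hr


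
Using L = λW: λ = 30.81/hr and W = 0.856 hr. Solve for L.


L = λW = 30.81·0.856 = 26.3734

Final: 26.3734


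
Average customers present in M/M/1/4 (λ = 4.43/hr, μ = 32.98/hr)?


ρ = 4.43/32.98 = 0.1343
L = ρ[1 − (K+1)ρ^K + Kρ^(K+1)] / [(1−ρ)(1−ρ^(K+1))]
Numerator: 0.1343·(1 − 5·0.0003255 + 4·0.00004373) = 0.134129
Denominator: (0.8657)·(0.999956) = 0.865638
L = 0.134129/0.865638 = 0.1549

Final: 0.1549


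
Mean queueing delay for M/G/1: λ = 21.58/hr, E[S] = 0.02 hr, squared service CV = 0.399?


ρ = λ·E[S] = 21.58·0.02 = 0.4316
E[S²] = E[S]²(1+C_s²) = 0.02²·(1+0.399) = 0.0005596
Wq = λ·E[S²]/(2(1−ρ)) = 21.58·0.0005596/(2·0.5684) = 0.01062 hr

Final: 0.01062 hr


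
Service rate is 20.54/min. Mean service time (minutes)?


Mean service time = 1/μ = 1/20.54 minute = 0.04869 minute
In minutes: 0.04869 × 1 = 0.04869 min

Final: 0.04869 min


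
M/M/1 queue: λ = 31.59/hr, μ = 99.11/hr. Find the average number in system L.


ρ = λ/μ = 31.59/99.11 = 0.3187
L = ρ/(1−ρ) = 0.3187/(1 − 0.3187) = 0.3187/0.6813 = 0.4679

Final: 0.4679


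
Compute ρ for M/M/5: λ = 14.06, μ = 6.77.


ρ = λ/(cμ) = 14.06/(5·6.77) = 14.06/33.85 = 0.4154

Final: 0.4154


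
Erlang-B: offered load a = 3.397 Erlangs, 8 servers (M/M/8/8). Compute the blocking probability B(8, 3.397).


B(c,a) = (a^c/c!) / Σ_{k=0}^{c} a^k/k!
a^8/8! = 0.439788
Σ terms (k=0..8): 1.00000 + 3.39700 + 5.76980 + 6.53334 + 5.54844 + 3.76961 + 2.13423 + 1.03571 + 0.43979 = 29.627924
B = 0.439788/29.627924 = 0.014844

Final: 0.014844


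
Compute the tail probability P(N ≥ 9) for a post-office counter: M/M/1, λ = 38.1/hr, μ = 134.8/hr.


ρ = 38.1/134.8 = 0.2826
P(N ≥ n) = ρ^n = 0.2826^9 = 0.00001151

Final: 0.00001151


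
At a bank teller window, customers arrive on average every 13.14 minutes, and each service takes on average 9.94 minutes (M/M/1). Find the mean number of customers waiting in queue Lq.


λ = 60/13.14 = 4.5662 /hr
μ = 60/9.94 = 6.0362 /hr
ρ = λ/μ = 4.5662/6.0362 = 0.7565
Lq = ρ²/(1−ρ) = 0.5722/0.2435 = 2.3498

Final: 2.3498


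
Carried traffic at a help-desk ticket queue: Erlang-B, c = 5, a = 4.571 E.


B(5,4.571) = 0.249109 (Erlang-B)
Carried load = a(1 − B) = 4.571·(1 − 0.249109) = 4.571·0.750891 = 3.4323 E

Final: 3.4323 Erlangs


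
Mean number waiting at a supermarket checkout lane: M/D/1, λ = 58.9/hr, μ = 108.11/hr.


ρ = 58.9/108.11 = 0.5448
M/D/1: Lq = ρ²/(2(1−ρ)) = 0.2968/(2·0.4552) = 0.32605

Final: 0.32605


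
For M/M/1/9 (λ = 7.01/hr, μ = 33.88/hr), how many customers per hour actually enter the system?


ρ = 0.2069; P_K = (1−ρ)ρ^9/(1−ρ^10) = 0.0000005512
λ_eff = λ(1 − P_K) = 7.01·(1 − 0.0000005512) = 7.01·0.999999 = 7.0100 /hr

Final: 7.0100 /hr


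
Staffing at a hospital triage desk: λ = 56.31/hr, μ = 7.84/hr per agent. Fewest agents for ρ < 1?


Stability requires cμ > λ ⇔ c > λ/μ.
λ/μ = 56.31/7.84 = 7.1824
Minimum integer c = ⌊7.1824⌋ + 1 = 8
Check: 8·7.84 = 62.72 > 56.31, while 7·7.84 = 54.88 ≤ 56.31

Final: 8 servers


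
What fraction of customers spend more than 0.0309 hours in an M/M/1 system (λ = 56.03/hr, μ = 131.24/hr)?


W ~ Exponential(μ−λ) for M/M/1.
μ − λ = 131.24 − 56.03 = 75.2100
P(W > t) = e^{−(μ−λ)t} = e^{−2.3240} = 0.097882

Final: 0.097882


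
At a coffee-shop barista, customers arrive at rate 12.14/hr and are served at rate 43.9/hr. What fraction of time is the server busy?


ρ = λ/μ = 12.14/43.9 = 0.2765

Final: 0.2765


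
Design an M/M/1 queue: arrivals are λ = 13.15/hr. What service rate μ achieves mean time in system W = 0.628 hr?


W = 1/(μ−λ) ⇒ μ − λ = 1/W = 1/0.628 = 1.5924
μ = λ + 1/W = 13.15 + 1.5924 = 14.7424 per hr

Final: 14.7424 /hr


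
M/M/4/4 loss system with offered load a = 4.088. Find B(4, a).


B(c,a) = (a^c/c!) / Σ_{k=0}^{c} a^k/k!
a^4/4! = 11.636766
Σ terms (k=0..4): 1.00000 + 4.08800 + 8.35587 + 11.38627 + 11.63677 = 36.466906
B = 11.636766/36.466906 = 0.319105

Final: 0.319105


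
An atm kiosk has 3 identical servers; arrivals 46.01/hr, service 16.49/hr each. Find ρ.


ρ = λ/(cμ) = 46.01/(3·16.49) = 46.01/49.47 = 0.9301

Final: 0.9301


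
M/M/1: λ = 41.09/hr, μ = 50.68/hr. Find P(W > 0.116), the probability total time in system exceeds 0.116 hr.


W ~ Exponential(μ−λ) for M/M/1.
μ − λ = 50.68 − 41.09 = 9.5900
P(W > t) = e^{−(μ−λ)t} = e^{−1.1124} = 0.328756

Final: 0.328756


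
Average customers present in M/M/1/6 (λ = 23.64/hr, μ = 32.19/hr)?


ρ = 23.64/32.19 = 0.7344
L = ρ[1 − (K+1)ρ^K + Kρ^(K+1)] / [(1−ρ)(1−ρ^(K+1))]
Numerator: 0.7344·(1 − 7·0.156877 + 6·0.115209) = 0.435577
Denominator: (0.2656)·(0.884791) = 0.235010
L = 0.435577/0.235010 = 1.8534

Final: 1.8534


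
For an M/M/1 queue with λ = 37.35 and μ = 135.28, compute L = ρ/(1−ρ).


ρ = λ/μ = 37.35/135.28 = 0.2761
L = ρ/(1−ρ) = 0.2761/(1 − 0.2761) = 0.2761/0.7239 = 0.3814

Final: 0.3814


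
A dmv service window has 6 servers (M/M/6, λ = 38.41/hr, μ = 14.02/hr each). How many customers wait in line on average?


a = λ/μ = 2.7397; ρ = a/6 = 0.4566
P₀ = 0.063963
Lq = P₀·a^c·ρ / (c!·(1−ρ)²) = 0.063963·422.84165·0.4566/(720·0.29527)
= 0.05809

Final: 0.05809


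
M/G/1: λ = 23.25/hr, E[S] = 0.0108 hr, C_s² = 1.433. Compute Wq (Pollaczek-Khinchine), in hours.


ρ = λ·E[S] = 23.25·0.0108 = 0.2511
E[S²] = E[S]²(1+C_s²) = 0.0108²·(1+1.433) = 0.0002838
Wq = λ·E[S²]/(2(1−ρ)) = 23.25·0.0002838/(2·0.7489) = 0.004405 hr

Final: 0.004405 hr


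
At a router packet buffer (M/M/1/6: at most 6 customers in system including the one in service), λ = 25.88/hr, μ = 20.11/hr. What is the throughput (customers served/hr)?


ρ = 1.2869; P_K = (1−ρ)ρ^6/(1−ρ^7) = 0.268959
λ_eff = λ(1 − P_K) = 25.88·(1 − 0.268959) = 25.88·0.731041 = 18.9193 /hr

Final: 18.9193 /hr


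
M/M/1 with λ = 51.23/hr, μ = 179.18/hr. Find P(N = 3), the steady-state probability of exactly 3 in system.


ρ = 51.23/179.18 = 0.2859
P_n = (1−ρ)·ρ^n = (1 − 0.2859)·0.2859^3 = 0.7141·0.023372 = 0.016690

Final: 0.016690


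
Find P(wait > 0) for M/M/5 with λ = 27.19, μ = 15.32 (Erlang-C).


a = λ/μ = 1.7748; ρ = a/5 = 0.3550
P₀ = 0.168849 (from M/M/c formula)
C(c,a) = [a^c/(c!(1−ρ))]·P₀ = [17.60971/(120·0.6450)]·0.168849
= 0.22750·0.168849 = 0.038414

Final: 0.038414


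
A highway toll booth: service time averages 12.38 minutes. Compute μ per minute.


μ = 1/(service time) in consistent units.
1 minute = 1 min, so μ = 1/12.38 = 0.08078 per minute

Final: 0.08078 /min


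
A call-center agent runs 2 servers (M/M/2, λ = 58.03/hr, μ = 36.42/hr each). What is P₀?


a = λ/μ = 58.03/36.42 = 1.5934; ρ = a/c = 0.7967
Σ_{k=0}^{1} a^k/k! (terms k=0..1) = 1.00000 + 1.59336 = 2.59336
Tail: a^2/(2!(1−ρ)) = 2.53878/(2·0.2033) = 6.24324
P₀ = 1/(2.59336 + 6.24324) = 1/8.83660 = 0.113166

Final: 0.113166


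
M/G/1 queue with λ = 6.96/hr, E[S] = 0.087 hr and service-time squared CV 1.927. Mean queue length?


ρ = λ·E[S] = 6.96·0.087 = 0.6055
Lq = ρ²(1+C_s²)/(2(1−ρ)) = 0.3667·(1+1.927)/(2·0.3945)
= 0.3667·2.9270/0.7890 = 1.36027

Final: 1.36027


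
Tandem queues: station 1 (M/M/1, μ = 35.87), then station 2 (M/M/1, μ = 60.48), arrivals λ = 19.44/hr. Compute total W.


Each node sees arrival rate λ = 19.44/hr (tandem ⇒ throughput preserved).
W₁ = 1/(μ₁−λ) = 1/(35.87−19.44) = 0.06086 hr
W₂ = 1/(μ₂−λ) = 1/(60.48−19.44) = 0.02437 hr
W_total = W₁ + W₂ = 0.06086 + 0.02437 = 0.08523 hr

Final: 0.08523 hr


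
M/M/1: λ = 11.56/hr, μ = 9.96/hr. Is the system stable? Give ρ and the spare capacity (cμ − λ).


Total capacity cμ = 1·9.96 = 9.96/hr
ρ = λ/(cμ) = 11.56/9.96 = 1.1606
Stable ⇔ ρ < 1: NO
Spare capacity = cμ − λ = 9.96 − 11.56 = -1.60/hr

Final: ρ = 1.1606; unstable; margin = -1.60/hr


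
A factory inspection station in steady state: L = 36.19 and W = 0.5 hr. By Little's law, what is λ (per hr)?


λ = L/W = 36.19/0.5 = 72.3800 /hr

Final: 72.3800 /hr


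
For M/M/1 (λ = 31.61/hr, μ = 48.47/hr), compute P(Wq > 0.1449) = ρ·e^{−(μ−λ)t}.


ρ = 31.61/48.47 = 0.6522
P(Wq > t) = ρ·e^{−(μ−λ)t} = 0.6522·e^{−2.4430}
= 0.6522·0.086899 = 0.056671

Final: 0.056671


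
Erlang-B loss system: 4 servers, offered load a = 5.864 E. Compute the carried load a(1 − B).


B(4,5.864) = 0.460740 (Erlang-B)
Carried load = a(1 − B) = 5.864·(1 − 0.460740) = 5.864·0.539260 = 3.1622 E

Final: 3.1622 Erlangs


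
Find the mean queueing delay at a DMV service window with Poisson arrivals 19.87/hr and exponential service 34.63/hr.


ρ = 19.87/34.63 = 0.5738
Wq = ρ/(μ−λ) = 0.5738/(34.63 − 19.87) = 0.5738/14.76 = 0.03887 hr

Final: 0.03887 hr


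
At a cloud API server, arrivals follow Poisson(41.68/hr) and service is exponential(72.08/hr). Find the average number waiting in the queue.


ρ = 41.68/72.08 = 0.5782
Lq = ρ²/(1−ρ) = 0.3344/0.4218 = 0.7928

Final: 0.7928


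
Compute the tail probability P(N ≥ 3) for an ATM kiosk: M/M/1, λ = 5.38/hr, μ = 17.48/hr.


ρ = 5.38/17.48 = 0.3078
P(N ≥ n) = ρ^n = 0.3078^3 = 0.029156

Final: 0.029156


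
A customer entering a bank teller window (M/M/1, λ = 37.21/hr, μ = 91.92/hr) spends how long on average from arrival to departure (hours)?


W = 1/(μ−λ) = 1/(91.92 − 37.21) = 1/54.71 = 0.01828 hr

Final: 0.01828 hr


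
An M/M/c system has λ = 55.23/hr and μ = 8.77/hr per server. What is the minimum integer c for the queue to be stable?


Stability requires cμ > λ ⇔ c > λ/μ.
λ/μ = 55.23/8.77 = 6.2976
Minimum integer c = ⌊6.2976⌋ + 1 = 7
Check: 7·8.77 = 61.39 > 55.23, while 6·8.77 = 52.62 ≤ 55.23

Final: 7 servers


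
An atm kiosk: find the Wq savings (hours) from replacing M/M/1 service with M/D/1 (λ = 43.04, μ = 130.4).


ρ = 43.04/130.4 = 0.3301
Wq(M/M/1) = ρ/(μ−λ) = 0.3301/87.36 = 0.003778 hr
Wq(M/D/1) = ρ/(2(μ−λ)) = 0.001889 hr
Savings = 0.003778 − 0.001889 = 0.001889 hr

Final: 0.001889 hr


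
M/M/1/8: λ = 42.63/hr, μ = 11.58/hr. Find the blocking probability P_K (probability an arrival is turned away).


ρ = λ/μ = 42.63/11.58 = 3.6813
P_K = (1−ρ)ρ^K/(1−ρ^(K+1)) = (-2.6813·33732.939394)/(1 − 124182.660308)
= -90449.720914/-124181.660308 = 0.728366

Final: 0.728366


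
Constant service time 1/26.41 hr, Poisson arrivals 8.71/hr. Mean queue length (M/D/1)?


ρ = 8.71/26.41 = 0.3298
M/D/1: Lq = ρ²/(2(1−ρ)) = 0.1088/(2·0.6702) = 0.08115

Final: 0.08115


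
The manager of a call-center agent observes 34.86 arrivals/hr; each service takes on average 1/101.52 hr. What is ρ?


ρ = λ/μ = 34.86/101.52 = 0.3434

Final: 0.3434


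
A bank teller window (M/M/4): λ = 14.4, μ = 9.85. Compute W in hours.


a = 1.4619; ρ = 0.3655; P₀ = 0.229819
Lq = P₀·a^c·ρ/(c!(1−ρ)²) = 0.03971
Wq = Lq/λ = 0.03971/14.4 = 0.002757 hr
W = Wq + 1/μ = 0.002757 + 0.10152 = 0.10428 hr

Final: 0.10428 hr


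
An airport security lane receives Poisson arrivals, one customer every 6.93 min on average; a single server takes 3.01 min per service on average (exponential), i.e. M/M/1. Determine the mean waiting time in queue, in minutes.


λ = 60/6.93 = 8.6580 /hr
μ = 60/3.01 = 19.9336 /hr
ρ = λ/μ = 8.6580/19.9336 = 0.4343
Wq = ρ/(μ−λ) = 0.4343/(19.9336−8.6580) = 0.03852 hr
In minutes: 0.03852·60 = 2.311 min

Final: 2.311 min


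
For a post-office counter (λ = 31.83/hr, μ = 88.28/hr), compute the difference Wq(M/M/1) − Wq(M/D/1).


ρ = 31.83/88.28 = 0.3606
Wq(M/M/1) = ρ/(μ−λ) = 0.3606/56.45 = 0.006387 hr
Wq(M/D/1) = ρ/(2(μ−λ)) = 0.003194 hr
Savings = 0.006387 − 0.003194 = 0.003194 hr

Final: 0.003194 hr


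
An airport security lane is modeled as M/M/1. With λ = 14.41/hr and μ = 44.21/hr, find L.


ρ = λ/μ = 14.41/44.21 = 0.3259
L = ρ/(1−ρ) = 0.3259/(1 − 0.3259) = 0.3259/0.6741 = 0.4836

Final: 0.4836


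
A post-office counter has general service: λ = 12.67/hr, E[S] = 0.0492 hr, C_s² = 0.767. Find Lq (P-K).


ρ = λ·E[S] = 12.67·0.0492 = 0.6234
Lq = ρ²(1+C_s²)/(2(1−ρ)) = 0.3886·(1+0.767)/(2·0.3766)
= 0.3886·1.7670/0.7533 = 0.91152

Final: 0.91152


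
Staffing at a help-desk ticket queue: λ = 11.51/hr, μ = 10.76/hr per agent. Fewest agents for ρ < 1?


Stability requires cμ > λ ⇔ c > λ/μ.
λ/μ = 11.51/10.76 = 1.0697
Minimum integer c = ⌊1.0697⌋ + 1 = 2
Check: 2·10.76 = 21.52 > 11.51, while 1·10.76 = 10.76 ≤ 11.51

Final: 2 servers


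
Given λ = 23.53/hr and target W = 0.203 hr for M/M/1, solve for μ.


W = 1/(μ−λ) ⇒ μ − λ = 1/W = 1/0.203 = 4.9261
μ = λ + 1/W = 23.53 + 4.9261 = 28.4561 per hr

Final: 28.4561 /hr


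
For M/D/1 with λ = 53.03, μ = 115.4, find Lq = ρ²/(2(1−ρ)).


ρ = 53.03/115.4 = 0.4595
M/D/1: Lq = ρ²/(2(1−ρ)) = 0.2112/(2·0.5405) = 0.19536

Final: 0.19536


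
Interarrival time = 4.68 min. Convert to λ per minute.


λ = 1/(interarrival time) in consistent units.
1 minute = 1 min, so λ = 1/4.68 = 0.2137 per minute

Final: 0.2137 /min


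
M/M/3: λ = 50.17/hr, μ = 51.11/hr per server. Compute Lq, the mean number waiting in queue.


a = λ/μ = 0.9816; ρ = a/3 = 0.3272
P₀ = 0.370688
Lq = P₀·a^c·ρ / (c!·(1−ρ)²) = 0.370688·0.94583·0.3272/(6·0.45266)
= 0.04224

Final: 0.04224


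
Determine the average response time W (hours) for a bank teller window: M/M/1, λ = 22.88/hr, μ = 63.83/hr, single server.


W = 1/(μ−λ) = 1/(63.83 − 22.88) = 1/40.95 = 0.02442 hr

Final: 0.02442 hr


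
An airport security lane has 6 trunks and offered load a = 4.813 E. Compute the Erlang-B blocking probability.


B(c,a) = (a^c/c!) / Σ_{k=0}^{c} a^k/k!
a^6/6! = 17.264845
Σ terms (k=0..6): 1.00000 + 4.81300 + 11.58248 + 18.58217 + 22.35899 + 21.52276 + 17.26484 = 97.124251
B = 17.264845/97.124251 = 0.177760

Final: 0.177760


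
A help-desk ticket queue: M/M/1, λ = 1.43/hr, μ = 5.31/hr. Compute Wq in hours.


ρ = 1.43/5.31 = 0.2693
Wq = ρ/(μ−λ) = 0.2693/(5.31 − 1.43) = 0.2693/3.88 = 0.06941 hr

Final: 0.06941 hr


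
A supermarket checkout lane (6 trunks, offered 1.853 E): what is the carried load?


B(6,1.853) = 0.008841 (Erlang-B)
Carried load = a(1 − B) = 1.853·(1 − 0.008841) = 1.853·0.991159 = 1.8366 E

Final: 1.8366 Erlangs


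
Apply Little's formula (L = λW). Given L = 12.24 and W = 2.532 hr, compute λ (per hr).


λ = L/W = 12.24/2.532 = 4.8341 /hr

Final: 4.8341 /hr


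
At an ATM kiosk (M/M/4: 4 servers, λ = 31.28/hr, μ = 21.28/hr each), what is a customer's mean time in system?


a = 1.4699; ρ = 0.3675; P₀ = 0.227939
Lq = P₀·a^c·ρ/(c!(1−ρ)²) = 0.04073
Wq = Lq/λ = 0.04073/31.28 = 0.001302 hr
W = Wq + 1/μ = 0.001302 + 0.04699 = 0.04829 hr

Final: 0.04829 hr


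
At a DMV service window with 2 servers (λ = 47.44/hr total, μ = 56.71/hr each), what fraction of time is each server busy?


ρ = λ/(cμ) = 47.44/(2·56.71) = 47.44/113.42 = 0.4183

Final: 0.4183


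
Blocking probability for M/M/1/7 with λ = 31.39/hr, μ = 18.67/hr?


ρ = λ/μ = 31.39/18.67 = 1.6813
P_K = (1−ρ)ρ^K/(1−ρ^(K+1)) = (-0.6813·37.977728)/(1 − 63.852217)
= -25.874489/-62.852217 = 0.411672

Final: 0.411672


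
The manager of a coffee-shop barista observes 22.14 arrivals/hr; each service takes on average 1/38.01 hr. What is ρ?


ρ = λ/μ = 22.14/38.01 = 0.5825

Final: 0.5825


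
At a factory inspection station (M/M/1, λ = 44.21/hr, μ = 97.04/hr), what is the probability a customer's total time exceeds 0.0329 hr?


W ~ Exponential(μ−λ) for M/M/1.
μ − λ = 97.04 − 44.21 = 52.8300
P(W > t) = e^{−(μ−λ)t} = e^{−1.7381} = 0.175853

Final: 0.175853


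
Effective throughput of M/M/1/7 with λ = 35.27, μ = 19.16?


ρ = 1.8408; P_K = (1−ρ)ρ^7/(1−ρ^8) = 0.460253
λ_eff = λ(1 − P_K) = 35.27·(1 − 0.460253) = 35.27·0.539747 = 19.0369 /hr

Final: 19.0369 /hr


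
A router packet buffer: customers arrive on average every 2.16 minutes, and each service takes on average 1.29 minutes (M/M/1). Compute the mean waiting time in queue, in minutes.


λ = 60/2.16 = 27.7778 /hr
μ = 60/1.29 = 46.5116 /hr
ρ = λ/μ = 27.7778/46.5116 = 0.5972
Wq = ρ/(μ−λ) = 0.5972/(46.5116−27.7778) = 0.03188 hr
In minutes: 0.03188·60 = 1.913 min

Final: 1.913 min


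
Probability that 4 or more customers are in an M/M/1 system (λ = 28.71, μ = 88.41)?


ρ = 28.71/88.41 = 0.3247
P(N ≥ n) = ρ^n = 0.3247^4 = 0.011121

Final: 0.011121


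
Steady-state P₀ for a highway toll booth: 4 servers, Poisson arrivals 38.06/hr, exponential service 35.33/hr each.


a = λ/μ = 38.06/35.33 = 1.0773; ρ = a/c = 0.2693
Σ_{k=0}^{3} a^k/k! (terms k=0..3) = 1.00000 + 1.07727 + 0.58026 + 0.20836 = 2.86589
Tail: a^4/(4!(1−ρ)) = 1.34679/(24·0.7307) = 0.07680
P₀ = 1/(2.86589 + 0.07680) = 1/2.94269 = 0.339825

Final: 0.339825


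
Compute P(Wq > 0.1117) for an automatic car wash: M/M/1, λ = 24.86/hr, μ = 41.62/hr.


ρ = 24.86/41.62 = 0.5973
P(Wq > t) = ρ·e^{−(μ−λ)t} = 0.5973·e^{−1.8721}
= 0.5973·0.153802 = 0.091867

Final: 0.091867


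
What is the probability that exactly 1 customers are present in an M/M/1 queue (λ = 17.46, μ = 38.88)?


ρ = 17.46/38.88 = 0.4491
P_n = (1−ρ)·ρ^n = (1 − 0.4491)·0.4491^1 = 0.5509·0.449074 = 0.247407

Final: 0.247407


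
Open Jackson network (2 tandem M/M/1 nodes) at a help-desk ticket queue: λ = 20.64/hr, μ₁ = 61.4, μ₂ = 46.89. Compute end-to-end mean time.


Each node sees arrival rate λ = 20.64/hr (tandem ⇒ throughput preserved).
W₁ = 1/(μ₁−λ) = 1/(61.4−20.64) = 0.02453 hr
W₂ = 1/(μ₂−λ) = 1/(46.89−20.64) = 0.03810 hr
W_total = W₁ + W₂ = 0.02453 + 0.03810 = 0.06263 hr

Final: 0.06263 hr


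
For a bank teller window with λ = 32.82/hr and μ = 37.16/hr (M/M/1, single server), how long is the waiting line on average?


ρ = 32.82/37.16 = 0.8832
Lq = ρ²/(1−ρ) = 0.7801/0.1168 = 6.6790

Final: 6.6790


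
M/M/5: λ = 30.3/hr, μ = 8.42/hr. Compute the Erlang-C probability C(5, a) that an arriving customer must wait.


a = λ/μ = 3.5986; ρ = a/5 = 0.7197
P₀ = 0.022847 (from M/M/c formula)
C(c,a) = [a^c/(c!(1−ρ))]·P₀ = [603.46583/(120·0.2803)]·0.022847
= 17.94203·0.022847 = 0.409920

Final: 0.409920


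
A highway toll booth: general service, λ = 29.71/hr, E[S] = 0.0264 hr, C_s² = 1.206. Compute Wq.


ρ = λ·E[S] = 29.71·0.0264 = 0.7843
E[S²] = E[S]²(1+C_s²) = 0.0264²·(1+1.206) = 0.001537
Wq = λ·E[S²]/(2(1−ρ)) = 29.71·0.001537/(2·0.2157) = 0.10591 hr

Final: 0.10591 hr


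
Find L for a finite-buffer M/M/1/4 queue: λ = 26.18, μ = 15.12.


ρ = 26.18/15.12 = 1.7315
L = ρ[1 − (K+1)ρ^K + Kρ^(K+1)] / [(1−ρ)(1−ρ^(K+1))]
Numerator: 1.7315·(1 − 5·8.988173 + 4·15.562854) = 31.704386
Denominator: (-0.7315)·(-14.562854) = 10.652458
L = 31.704386/10.652458 = 2.9763

Final: 2.9763


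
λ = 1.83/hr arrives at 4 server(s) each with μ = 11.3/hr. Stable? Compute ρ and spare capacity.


Total capacity cμ = 4·11.3 = 45.20/hr
ρ = λ/(cμ) = 1.83/45.20 = 0.04049
Stable ⇔ ρ < 1: YES
Spare capacity = cμ − λ = 45.20 − 1.83 = 43.37/hr

Final: ρ = 0.04049; stable; margin = 43.37/hr


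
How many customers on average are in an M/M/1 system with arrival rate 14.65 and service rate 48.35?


ρ = λ/μ = 14.65/48.35 = 0.3030
L = ρ/(1−ρ) = 0.3030/(1 − 0.3030) = 0.3030/0.6970 = 0.4347

Final: 0.4347


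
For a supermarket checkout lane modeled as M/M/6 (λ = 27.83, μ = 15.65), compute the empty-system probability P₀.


a = λ/μ = 27.83/15.65 = 1.7783; ρ = a/c = 0.2964
Σ_{k=0}^{5} a^k/k! (terms k=0..5) = 1.00000 + 1.77827 + 1.58113 + 0.93723 + 0.41666 + 0.14819 = 5.86148
Tail: a^6/(6!(1−ρ)) = 31.62228/(720·0.7036) = 0.06242
P₀ = 1/(5.86148 + 0.06242) = 1/5.92390 = 0.168808

Final: 0.168808


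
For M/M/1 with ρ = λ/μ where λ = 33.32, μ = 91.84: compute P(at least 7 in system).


ρ = 33.32/91.84 = 0.3628
P(N ≥ n) = ρ^n = 0.3628^7 = 0.0008274

Final: 0.0008274


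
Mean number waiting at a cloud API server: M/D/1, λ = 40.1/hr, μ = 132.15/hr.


ρ = 40.1/132.15 = 0.3034
M/D/1: Lq = ρ²/(2(1−ρ)) = 0.09208/(2·0.6966) = 0.06609

Final: 0.06609


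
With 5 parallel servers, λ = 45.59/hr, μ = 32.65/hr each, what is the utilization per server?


ρ = λ/(cμ) = 45.59/(5·32.65) = 45.59/163.25 = 0.2793

Final: 0.2793


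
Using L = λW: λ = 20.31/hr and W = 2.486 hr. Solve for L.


L = λW = 20.31·2.486 = 50.4907

Final: 50.4907


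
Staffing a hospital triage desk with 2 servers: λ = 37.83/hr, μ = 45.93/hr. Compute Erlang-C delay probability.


a = λ/μ = 0.8236; ρ = a/2 = 0.4118
P₀ = 0.416609 (from M/M/c formula)
C(c,a) = [a^c/(c!(1−ρ))]·P₀ = [0.67839/(2·0.5882)]·0.416609
= 0.57669·0.416609 = 0.240254

Final: 0.240254


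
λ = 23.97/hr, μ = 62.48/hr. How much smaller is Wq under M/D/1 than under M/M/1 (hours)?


ρ = 23.97/62.48 = 0.3836
Wq(M/M/1) = ρ/(μ−λ) = 0.3836/38.51 = 0.009962 hr
Wq(M/D/1) = ρ/(2(μ−λ)) = 0.004981 hr
Savings = 0.009962 − 0.004981 = 0.004981 hr

Final: 0.004981 hr


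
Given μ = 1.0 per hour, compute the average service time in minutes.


Mean service time = 1/μ = 1/1.0 hour = 1.00000 hour
In minutes: 1.00000 × 60 = 60.0000 min

Final: 60.0000 min


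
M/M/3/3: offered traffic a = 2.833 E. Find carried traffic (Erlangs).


B(3,2.833) = 0.325689 (Erlang-B)
Carried load = a(1 − B) = 2.833·(1 − 0.325689) = 2.833·0.674311 = 1.9103 E

Final: 1.9103 Erlangs


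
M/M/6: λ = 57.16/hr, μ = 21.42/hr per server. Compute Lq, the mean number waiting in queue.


a = λ/μ = 2.6685; ρ = a/6 = 0.4448
P₀ = 0.068776
Lq = P₀·a^c·ρ / (c!·(1−ρ)²) = 0.068776·361.10751·0.4448/(720·0.30830)
= 0.04976

Final: 0.04976


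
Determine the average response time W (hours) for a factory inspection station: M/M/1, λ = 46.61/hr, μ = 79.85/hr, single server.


W = 1/(μ−λ) = 1/(79.85 − 46.61) = 1/33.24 = 0.03008 hr

Final: 0.03008 hr


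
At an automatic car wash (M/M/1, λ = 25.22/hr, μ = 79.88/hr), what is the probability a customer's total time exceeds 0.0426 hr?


W ~ Exponential(μ−λ) for M/M/1.
μ − λ = 79.88 − 25.22 = 54.6600
P(W > t) = e^{−(μ−λ)t} = e^{−2.3285} = 0.097440

Final: 0.097440


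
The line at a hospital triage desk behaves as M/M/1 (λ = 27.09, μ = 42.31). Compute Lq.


ρ = 27.09/42.31 = 0.6403
Lq = ρ²/(1−ρ) = 0.4100/0.3597 = 1.1396

Final: 1.1396


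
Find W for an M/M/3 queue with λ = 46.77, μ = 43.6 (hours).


a = 1.0727; ρ = 0.3576; P₀ = 0.336895
Lq = P₀·a^c·ρ/(c!(1−ρ)²) = 0.06005
Wq = Lq/λ = 0.06005/46.77 = 0.001284 hr
W = Wq + 1/μ = 0.001284 + 0.02294 = 0.02422 hr

Final: 0.02422 hr


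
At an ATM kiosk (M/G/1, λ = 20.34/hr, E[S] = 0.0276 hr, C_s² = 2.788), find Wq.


ρ = λ·E[S] = 20.34·0.0276 = 0.5614
E[S²] = E[S]²(1+C_s²) = 0.0276²·(1+2.788) = 0.002886
Wq = λ·E[S²]/(2(1−ρ)) = 20.34·0.002886/(2·0.4386) = 0.06691 hr

Final: 0.06691 hr


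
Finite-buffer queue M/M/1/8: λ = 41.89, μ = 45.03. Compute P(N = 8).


ρ = λ/μ = 41.89/45.03 = 0.9303
P_K = (1−ρ)ρ^K/(1−ρ^(K+1)) = (0.06973·0.560877)/(1 − 0.521766)
= 0.039111/0.478234 = 0.081781

Final: 0.081781


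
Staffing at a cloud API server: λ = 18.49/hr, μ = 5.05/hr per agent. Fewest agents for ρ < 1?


Stability requires cμ > λ ⇔ c > λ/μ.
λ/μ = 18.49/5.05 = 3.6614
Minimum integer c = ⌊3.6614⌋ + 1 = 4
Check: 4·5.05 = 20.20 > 18.49, while 3·5.05 = 15.15 ≤ 18.49

Final: 4 servers


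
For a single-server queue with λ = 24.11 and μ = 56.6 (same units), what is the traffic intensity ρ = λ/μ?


ρ = λ/μ = 24.11/56.6 = 0.4260

Final: 0.4260


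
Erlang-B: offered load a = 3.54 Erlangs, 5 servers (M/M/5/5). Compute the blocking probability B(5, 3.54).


B(c,a) = (a^c/c!) / Σ_{k=0}^{c} a^k/k!
a^5/5! = 4.632709
Σ terms (k=0..5): 1.00000 + 3.54000 + 6.26580 + 7.39364 + 6.54337 + 4.63271 = 29.375528
B = 4.632709/29.375528 = 0.157706

Final: 0.157706


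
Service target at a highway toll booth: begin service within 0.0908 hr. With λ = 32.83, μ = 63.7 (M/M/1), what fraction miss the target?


ρ = 32.83/63.7 = 0.5154
P(Wq > t) = ρ·e^{−(μ−λ)t} = 0.5154·e^{−2.8030}
= 0.5154·0.060628 = 0.031247

Final: 0.031247


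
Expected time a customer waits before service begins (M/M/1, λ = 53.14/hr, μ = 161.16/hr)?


ρ = 53.14/161.16 = 0.3297
Wq = ρ/(μ−λ) = 0.3297/(161.16 − 53.14) = 0.3297/108.02 = 0.003053 hr

Final: 0.003053 hr


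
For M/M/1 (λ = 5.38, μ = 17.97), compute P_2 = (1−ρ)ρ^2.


ρ = 5.38/17.97 = 0.2994
P_n = (1−ρ)·ρ^n = (1 − 0.2994)·0.2994^2 = 0.7006·0.089633 = 0.062798

Final: 0.062798


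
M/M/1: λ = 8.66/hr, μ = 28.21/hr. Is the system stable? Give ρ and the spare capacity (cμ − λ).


Total capacity cμ = 1·28.21 = 28.21/hr
ρ = λ/(cμ) = 8.66/28.21 = 0.3070
Stable ⇔ ρ < 1: YES
Spare capacity = cμ − λ = 28.21 − 8.66 = 19.55/hr

Final: ρ = 0.3070; stable; margin = 19.55/hr


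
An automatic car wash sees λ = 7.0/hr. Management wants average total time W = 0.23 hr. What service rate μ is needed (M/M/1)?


W = 1/(μ−λ) ⇒ μ − λ = 1/W = 1/0.23 = 4.3478
μ = λ + 1/W = 7.0 + 4.3478 = 11.3478 per hr

Final: 11.3478 /hr


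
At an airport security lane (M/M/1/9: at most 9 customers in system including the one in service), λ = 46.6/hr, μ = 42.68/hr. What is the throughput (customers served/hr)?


ρ = 1.0918; P_K = (1−ρ)ρ^9/(1−ρ^10) = 0.143874
λ_eff = λ(1 − P_K) = 46.6·(1 − 0.143874) = 46.6·0.856126 = 39.8955 /hr

Final: 39.8955 /hr


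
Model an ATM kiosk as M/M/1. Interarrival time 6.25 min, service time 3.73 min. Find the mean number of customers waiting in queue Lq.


λ = 60/6.25 = 9.6000 /hr
μ = 60/3.73 = 16.0858 /hr
ρ = λ/μ = 9.6000/16.0858 = 0.5968
Lq = ρ²/(1−ρ) = 0.3562/0.4032 = 0.8834

Final: 0.8834


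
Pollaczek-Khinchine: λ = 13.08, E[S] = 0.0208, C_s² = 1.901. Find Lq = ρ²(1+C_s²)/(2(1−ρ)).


ρ = λ·E[S] = 13.08·0.0208 = 0.2721
Lq = ρ²(1+C_s²)/(2(1−ρ)) = 0.07402·(1+1.901)/(2·0.7279)
= 0.07402·2.9010/1.4559 = 0.14749

Final: 0.14749


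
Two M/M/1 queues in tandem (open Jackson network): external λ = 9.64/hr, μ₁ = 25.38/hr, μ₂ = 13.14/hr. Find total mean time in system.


Each node sees arrival rate λ = 9.64/hr (tandem ⇒ throughput preserved).
W₁ = 1/(μ₁−λ) = 1/(25.38−9.64) = 0.06353 hr
W₂ = 1/(μ₂−λ) = 1/(13.14−9.64) = 0.28571 hr
W_total = W₁ + W₂ = 0.06353 + 0.28571 = 0.34925 hr

Final: 0.34925 hr


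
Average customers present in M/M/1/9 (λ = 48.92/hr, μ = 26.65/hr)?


ρ = 48.92/26.65 = 1.8356
L = ρ[1 − (K+1)ρ^K + Kρ^(K+1)] / [(1−ρ)(1−ρ^(K+1))]
Numerator: 1.8356·(1 − 10·236.648151 + 9·434.402534) = 2834.498776
Denominator: (-0.8356)·(-433.402534) = 362.171649
L = 2834.498776/362.171649 = 7.8264

Final: 7.8264


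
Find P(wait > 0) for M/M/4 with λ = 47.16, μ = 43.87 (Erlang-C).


a = λ/μ = 1.0750; ρ = a/4 = 0.2687
P₀ = 0.340606 (from M/M/c formula)
C(c,a) = [a^c/(c!(1−ρ))]·P₀ = [1.33544/(24·0.7313)]·0.340606
= 0.07609·0.340606 = 0.025918

Final: 0.025918


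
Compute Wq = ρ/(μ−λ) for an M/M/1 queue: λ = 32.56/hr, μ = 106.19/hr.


ρ = 32.56/106.19 = 0.3066
Wq = ρ/(μ−λ) = 0.3066/(106.19 − 32.56) = 0.3066/73.63 = 0.004164 hr

Final: 0.004164 hr


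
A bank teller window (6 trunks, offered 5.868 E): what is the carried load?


B(6,5.868) = 0.255598 (Erlang-B)
Carried load = a(1 − B) = 5.868·(1 − 0.255598) = 5.868·0.744402 = 4.3681 E

Final: 4.3681 Erlangs


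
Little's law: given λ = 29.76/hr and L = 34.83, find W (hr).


W = L/λ = 34.83/29.76 = 1.1704 hr

Final: 1.1704 hr


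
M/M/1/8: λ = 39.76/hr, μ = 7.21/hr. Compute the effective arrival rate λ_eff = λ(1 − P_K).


ρ = 5.5146; P_K = (1−ρ)ρ^8/(1−ρ^9) = 0.818662
λ_eff = λ(1 − P_K) = 39.76·(1 − 0.818662) = 39.76·0.181338 = 7.2100 /hr

Final: 7.2100 /hr


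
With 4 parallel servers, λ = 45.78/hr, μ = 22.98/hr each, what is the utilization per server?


ρ = λ/(cμ) = 45.78/(4·22.98) = 45.78/91.92 = 0.4980

Final: 0.4980


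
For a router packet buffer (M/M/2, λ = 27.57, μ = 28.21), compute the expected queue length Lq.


a = λ/μ = 0.9773; ρ = a/2 = 0.4887
P₀ = 0.343493
Lq = P₀·a^c·ρ / (c!·(1−ρ)²) = 0.343493·0.95514·0.4887/(2·0.26147)
= 0.30657

Final: 0.30657


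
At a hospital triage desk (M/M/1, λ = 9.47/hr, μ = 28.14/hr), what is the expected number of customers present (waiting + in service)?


ρ = λ/μ = 9.47/28.14 = 0.3365
L = ρ/(1−ρ) = 0.3365/(1 − 0.3365) = 0.3365/0.6635 = 0.5072

Final: 0.5072


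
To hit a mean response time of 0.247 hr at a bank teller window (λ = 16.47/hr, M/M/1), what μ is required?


W = 1/(μ−λ) ⇒ μ − λ = 1/W = 1/0.247 = 4.0486
μ = λ + 1/W = 16.47 + 4.0486 = 20.5186 per hr

Final: 20.5186 /hr


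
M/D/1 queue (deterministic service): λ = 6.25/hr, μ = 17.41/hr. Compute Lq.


ρ = 6.25/17.41 = 0.3590
M/D/1: Lq = ρ²/(2(1−ρ)) = 0.1289/(2·0.6410) = 0.10052

Final: 0.10052


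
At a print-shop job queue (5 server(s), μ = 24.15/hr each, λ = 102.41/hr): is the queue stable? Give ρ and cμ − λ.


Total capacity cμ = 5·24.15 = 120.75/hr
ρ = λ/(cμ) = 102.41/120.75 = 0.8481
Stable ⇔ ρ < 1: YES
Spare capacity = cμ − λ = 120.75 − 102.41 = 18.34/hr

Final: ρ = 0.8481; stable; margin = 18.34/hr


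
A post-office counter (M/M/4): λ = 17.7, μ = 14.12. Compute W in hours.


a = 1.2535; ρ = 0.3134; P₀ = 0.284304
Lq = P₀·a^c·ρ/(c!(1−ρ)²) = 0.01944
Wq = Lq/λ = 0.01944/17.7 = 0.001099 hr
W = Wq + 1/μ = 0.001099 + 0.07082 = 0.07192 hr

Final: 0.07192 hr


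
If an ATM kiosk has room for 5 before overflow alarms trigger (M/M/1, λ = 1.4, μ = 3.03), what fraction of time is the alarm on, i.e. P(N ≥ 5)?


ρ = 1.4/3.03 = 0.4620
P(N ≥ n) = ρ^n = 0.4620^5 = 0.021058

Final: 0.021058


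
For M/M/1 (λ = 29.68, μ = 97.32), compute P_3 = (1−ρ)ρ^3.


ρ = 29.68/97.32 = 0.3050
P_n = (1−ρ)·ρ^n = (1 − 0.3050)·0.3050^3 = 0.6950·0.028365 = 0.019715

Final: 0.019715


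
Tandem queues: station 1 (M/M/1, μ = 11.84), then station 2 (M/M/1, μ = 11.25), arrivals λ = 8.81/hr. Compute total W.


Each node sees arrival rate λ = 8.81/hr (tandem ⇒ throughput preserved).
W₁ = 1/(μ₁−λ) = 1/(11.84−8.81) = 0.33003 hr
W₂ = 1/(μ₂−λ) = 1/(11.25−8.81) = 0.40984 hr
W_total = W₁ + W₂ = 0.33003 + 0.40984 = 0.73987 hr

Final: 0.73987 hr


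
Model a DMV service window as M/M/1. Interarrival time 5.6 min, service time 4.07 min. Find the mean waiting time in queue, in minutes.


λ = 60/5.6 = 10.7143 /hr
μ = 60/4.07 = 14.7420 /hr
ρ = λ/μ = 10.7143/14.7420 = 0.7268
Wq = ρ/(μ−λ) = 0.7268/(14.7420−10.7143) = 0.18045 hr
In minutes: 0.18045·60 = 10.827 min

Final: 10.827 min


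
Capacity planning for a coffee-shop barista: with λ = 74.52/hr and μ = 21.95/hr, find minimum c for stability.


Stability requires cμ > λ ⇔ c > λ/μ.
λ/μ = 74.52/21.95 = 3.3950
Minimum integer c = ⌊3.3950⌋ + 1 = 4
Check: 4·21.95 = 87.80 > 74.52, while 3·21.95 = 65.85 ≤ 74.52

Final: 4 servers


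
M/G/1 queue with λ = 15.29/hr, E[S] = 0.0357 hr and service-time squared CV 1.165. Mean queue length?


ρ = λ·E[S] = 15.29·0.0357 = 0.5459
Lq = ρ²(1+C_s²)/(2(1−ρ)) = 0.2980·(1+1.165)/(2·0.4541)
= 0.2980·2.1650/0.9083 = 0.71020

Final: 0.71020


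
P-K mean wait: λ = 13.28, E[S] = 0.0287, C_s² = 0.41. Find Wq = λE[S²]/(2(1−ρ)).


ρ = λ·E[S] = 13.28·0.0287 = 0.3811
E[S²] = E[S]²(1+C_s²) = 0.0287²·(1+0.41) = 0.001161
Wq = λ·E[S²]/(2(1−ρ)) = 13.28·0.001161/(2·0.6189) = 0.01246 hr

Final: 0.01246 hr


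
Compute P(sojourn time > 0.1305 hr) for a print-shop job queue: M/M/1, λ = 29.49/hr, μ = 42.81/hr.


W ~ Exponential(μ−λ) for M/M/1.
μ − λ = 42.81 − 29.49 = 13.3200
P(W > t) = e^{−(μ−λ)t} = e^{−1.7383} = 0.175826

Final: 0.175826


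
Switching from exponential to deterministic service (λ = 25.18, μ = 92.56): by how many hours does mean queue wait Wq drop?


ρ = 25.18/92.56 = 0.2720
Wq(M/M/1) = ρ/(μ−λ) = 0.2720/67.38 = 0.004037 hr
Wq(M/D/1) = ρ/(2(μ−λ)) = 0.002019 hr
Savings = 0.004037 − 0.002019 = 0.002019 hr

Final: 0.002019 hr


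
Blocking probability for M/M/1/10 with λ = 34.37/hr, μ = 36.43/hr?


ρ = λ/μ = 34.37/36.43 = 0.9435
P_K = (1−ρ)ρ^K/(1−ρ^(K+1)) = (0.05655·0.558732)/(1 − 0.527138)
= 0.031595/0.472862 = 0.066815

Final: 0.066815


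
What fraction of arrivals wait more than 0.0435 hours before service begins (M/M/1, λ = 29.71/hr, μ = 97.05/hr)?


ρ = 29.71/97.05 = 0.3061
P(Wq > t) = ρ·e^{−(μ−λ)t} = 0.3061·e^{−2.9293}
= 0.3061·0.053435 = 0.016358

Final: 0.016358


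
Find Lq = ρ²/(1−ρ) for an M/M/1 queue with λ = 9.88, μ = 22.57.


ρ = 9.88/22.57 = 0.4377
Lq = ρ²/(1−ρ) = 0.1916/0.5623 = 0.3408

Final: 0.3408


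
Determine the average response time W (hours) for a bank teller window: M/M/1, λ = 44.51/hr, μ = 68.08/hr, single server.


W = 1/(μ−λ) = 1/(68.08 − 44.51) = 1/23.57 = 0.04243 hr

Final: 0.04243 hr


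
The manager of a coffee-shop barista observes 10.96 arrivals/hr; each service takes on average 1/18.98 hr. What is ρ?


ρ = λ/μ = 10.96/18.98 = 0.5774

Final: 0.5774


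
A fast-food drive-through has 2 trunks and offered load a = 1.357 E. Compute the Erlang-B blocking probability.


B(c,a) = (a^c/c!) / Σ_{k=0}^{c} a^k/k!
a^2/2! = 0.920724
Σ terms (k=0..2): 1.00000 + 1.35700 + 0.92072 = 3.277724
B = 0.920724/3.277724 = 0.280904

Final: 0.280904


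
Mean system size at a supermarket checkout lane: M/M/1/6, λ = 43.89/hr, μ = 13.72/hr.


ρ = 43.89/13.72 = 3.1990
L = ρ[1 − (K+1)ρ^K + Kρ^(K+1)] / [(1−ρ)(1−ρ^(K+1))]
Numerator: 3.1990·(1 − 7·1071.689108 + 6·3428.311585) = 41807.610659
Denominator: (-2.1990)·(-3427.311585) = 7536.588231
L = 41807.610659/7536.588231 = 5.5473

Final: 5.5473


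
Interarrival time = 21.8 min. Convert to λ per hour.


λ = 1/(interarrival time) in consistent units.
1 hour = 60 min, so λ = 60/21.8 = 2.7523 per hour

Final: 2.7523 /hr


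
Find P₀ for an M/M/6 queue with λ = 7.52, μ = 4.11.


a = λ/μ = 7.52/4.11 = 1.8297; ρ = a/c = 0.3049
Σ_{k=0}^{5} a^k/k! (terms k=0..5) = 1.00000 + 1.82968 + 1.67387 + 1.02088 + 0.46697 + 0.17088 = 6.16230
Tail: a^6/(6!(1−ρ)) = 37.51942/(720·0.6951) = 0.07497
P₀ = 1/(6.16230 + 0.07497) = 1/6.23727 = 0.160327

Final: 0.160327


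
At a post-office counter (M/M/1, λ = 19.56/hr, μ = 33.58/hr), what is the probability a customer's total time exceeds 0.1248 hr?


W ~ Exponential(μ−λ) for M/M/1.
μ − λ = 33.58 − 19.56 = 14.0200
P(W > t) = e^{−(μ−λ)t} = e^{−1.7497} = 0.173827

Final: 0.173827


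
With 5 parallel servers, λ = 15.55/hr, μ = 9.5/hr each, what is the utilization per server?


ρ = λ/(cμ) = 15.55/(5·9.5) = 15.55/47.50 = 0.3274

Final: 0.3274


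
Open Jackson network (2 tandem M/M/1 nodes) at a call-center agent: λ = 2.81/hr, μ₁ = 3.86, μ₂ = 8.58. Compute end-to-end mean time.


Each node sees arrival rate λ = 2.81/hr (tandem ⇒ throughput preserved).
W₁ = 1/(μ₁−λ) = 1/(3.86−2.81) = 0.95238 hr
W₂ = 1/(μ₂−λ) = 1/(8.58−2.81) = 0.17331 hr
W_total = W₁ + W₂ = 0.95238 + 0.17331 = 1.12569 hr

Final: 1.12569 hr


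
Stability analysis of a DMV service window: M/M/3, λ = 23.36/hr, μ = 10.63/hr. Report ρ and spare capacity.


Total capacity cμ = 3·10.63 = 31.89/hr
ρ = λ/(cμ) = 23.36/31.89 = 0.7325
Stable ⇔ ρ < 1: YES
Spare capacity = cμ − λ = 31.89 − 23.36 = 8.53/hr

Final: ρ = 0.7325; stable; margin = 8.53/hr


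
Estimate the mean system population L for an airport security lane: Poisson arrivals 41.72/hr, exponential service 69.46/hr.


ρ = λ/μ = 41.72/69.46 = 0.6006
L = ρ/(1−ρ) = 0.6006/(1 − 0.6006) = 0.6006/0.3994 = 1.5040

Final: 1.5040


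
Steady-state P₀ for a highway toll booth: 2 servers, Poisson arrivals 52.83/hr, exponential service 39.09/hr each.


a = λ/μ = 52.83/39.09 = 1.3515; ρ = a/c = 0.6757
Σ_{k=0}^{1} a^k/k! (terms k=0..1) = 1.00000 + 1.35150 = 2.35150
Tail: a^2/(2!(1−ρ)) = 1.82654/(2·0.3243) = 2.81655
P₀ = 1/(2.35150 + 2.81655) = 1/5.16805 = 0.193497

Final: 0.193497


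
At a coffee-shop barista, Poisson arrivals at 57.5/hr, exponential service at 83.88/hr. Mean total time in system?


W = 1/(μ−λ) = 1/(83.88 − 57.5) = 1/26.38 = 0.03791 hr

Final: 0.03791 hr


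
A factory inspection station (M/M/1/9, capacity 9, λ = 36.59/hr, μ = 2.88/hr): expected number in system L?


ρ = 36.59/2.88 = 12.7049
L = ρ[1 − (K+1)ρ^K + Kρ^(K+1)] / [(1−ρ)(1−ρ^(K+1))]
Numerator: 12.7049·(1 − 10·8624408035.552803 + 9·109571906257.249008) = 11433143593542.531250
Denominator: (-11.7049)·(-109571906256.249008) = 1282523944409.081543
L = 11433143593542.531250/1282523944409.081543 = 8.9146

Final: 8.9146


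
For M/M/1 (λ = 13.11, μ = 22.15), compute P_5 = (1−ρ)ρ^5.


ρ = 13.11/22.15 = 0.5919
P_n = (1−ρ)·ρ^n = (1 − 0.5919)·0.5919^5 = 0.4081·0.072635 = 0.029644

Final: 0.029644


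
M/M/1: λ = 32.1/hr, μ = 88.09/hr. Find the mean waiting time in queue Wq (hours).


ρ = 32.1/88.09 = 0.3644
Wq = ρ/(μ−λ) = 0.3644/(88.09 − 32.1) = 0.3644/55.99 = 0.006508 hr

Final: 0.006508 hr


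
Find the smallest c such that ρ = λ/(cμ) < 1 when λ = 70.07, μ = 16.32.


Stability requires cμ > λ ⇔ c > λ/μ.
λ/μ = 70.07/16.32 = 4.2935
Minimum integer c = ⌊4.2935⌋ + 1 = 5
Check: 5·16.32 = 81.60 > 70.07, while 4·16.32 = 65.28 ≤ 70.07

Final: 5 servers


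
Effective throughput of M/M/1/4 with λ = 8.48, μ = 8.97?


ρ = 0.9454; P_K = (1−ρ)ρ^4/(1−ρ^5) = 0.178183
λ_eff = λ(1 − P_K) = 8.48·(1 − 0.178183) = 8.48·0.821817 = 6.9690 /hr

Final: 6.9690 /hr


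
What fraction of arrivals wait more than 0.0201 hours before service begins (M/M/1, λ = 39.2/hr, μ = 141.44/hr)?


ρ = 39.2/141.44 = 0.2771
P(Wq > t) = ρ·e^{−(μ−λ)t} = 0.2771·e^{−2.0550}
= 0.2771·0.128090 = 0.035500

Final: 0.035500


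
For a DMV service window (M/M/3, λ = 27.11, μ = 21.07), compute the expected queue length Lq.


a = λ/μ = 1.2867; ρ = a/3 = 0.4289
P₀ = 0.267664
Lq = P₀·a^c·ρ / (c!·(1−ρ)²) = 0.267664·2.13008·0.4289/(6·0.32617)
= 0.12495

Final: 0.12495


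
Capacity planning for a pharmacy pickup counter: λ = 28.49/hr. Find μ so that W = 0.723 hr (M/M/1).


W = 1/(μ−λ) ⇒ μ − λ = 1/W = 1/0.723 = 1.3831
μ = λ + 1/W = 28.49 + 1.3831 = 29.8731 per hr

Final: 29.8731 /hr
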